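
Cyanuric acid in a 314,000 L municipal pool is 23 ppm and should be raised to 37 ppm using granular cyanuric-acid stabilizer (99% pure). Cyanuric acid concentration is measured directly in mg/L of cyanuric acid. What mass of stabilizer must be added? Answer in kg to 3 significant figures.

4.44 kg

CYA to add: (37 − 23) = 14 mg/L × 314,000 L = 4396 g cyanuric acid.
At 99% purity: 4396 / 0.99 = 4440 g product.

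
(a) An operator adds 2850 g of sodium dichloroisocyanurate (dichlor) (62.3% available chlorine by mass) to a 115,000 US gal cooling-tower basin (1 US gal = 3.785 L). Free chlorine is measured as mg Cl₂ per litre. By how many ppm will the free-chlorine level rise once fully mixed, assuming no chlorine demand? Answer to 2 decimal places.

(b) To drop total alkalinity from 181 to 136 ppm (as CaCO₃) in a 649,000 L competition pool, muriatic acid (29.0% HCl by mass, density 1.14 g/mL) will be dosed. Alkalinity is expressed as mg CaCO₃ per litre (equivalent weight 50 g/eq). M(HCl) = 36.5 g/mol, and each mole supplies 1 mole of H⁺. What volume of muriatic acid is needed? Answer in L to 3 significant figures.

(a) 4.08 ppm; (b) 64.5 L

(a) Volume: 115,000 US gal × 3.785 L/gal = 435,275 L.
(a) Available chlorine delivered: 2850 g × 0.623 = 1776 g as Cl₂.
(a) Concentration rise: 1776 g / 435,275 L = 4.079 mg/L = 4.08 ppm.

(b) Alkalinity to neutralize: (181 − 136) = 45 mg/L as CaCO₃ × 649,000 L = 29,200 g as CaCO₃.
(b) Equivalents of H⁺ required: 29,200 ÷ 50 g/eq = 584.1 eq = 584.1 mol HCl.
(b) Mass of HCl: 584.1 × 36.5 = 21,320 g.
(b) Mass of 29.0% solution: 21,320 / 0.29 = 73,520 g.
(b) Volume: 73,520 g ÷ 1.14 g/mL = 64,490 mL.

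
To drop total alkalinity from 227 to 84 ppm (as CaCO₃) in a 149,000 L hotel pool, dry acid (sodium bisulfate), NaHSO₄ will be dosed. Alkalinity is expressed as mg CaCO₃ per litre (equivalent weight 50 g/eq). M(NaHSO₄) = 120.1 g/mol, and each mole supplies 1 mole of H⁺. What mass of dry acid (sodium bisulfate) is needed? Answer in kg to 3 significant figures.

51.2 kg

Alkalinity to neutralize: (227 − 84) = 143 mg/L as CaCO₃ × 149,000 L = 21,310 g as CaCO₃.
Equivalents of H⁺ required: 21,310 ÷ 50 g/eq = 426.1 eq = 426.1 mol NaHSO₄.
Mass of NaHSO₄: 426.1 × 120.1 = 51,180 g.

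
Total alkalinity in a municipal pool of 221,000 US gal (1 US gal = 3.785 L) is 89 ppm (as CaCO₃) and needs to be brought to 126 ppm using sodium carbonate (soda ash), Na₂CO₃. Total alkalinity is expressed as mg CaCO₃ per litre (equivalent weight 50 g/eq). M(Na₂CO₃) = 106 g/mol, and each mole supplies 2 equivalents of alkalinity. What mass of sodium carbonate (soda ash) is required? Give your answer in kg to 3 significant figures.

Volume: 221,000 US gal × 3.785 L/gal = 836,485 L.
Alkalinity to add: (126 − 89) = 37 mg/L as CaCO₃ × 836,485 L = 30,950 g as CaCO₃.
Equivalents: 30,950 g ÷ 50 g/eq = 619 eq.
Each mole of Na₂CO₃ supplies 2 eq, so 619 / 2 = 309.5 mol.
Mass: 309.5 mol × 106 g/mol = 32,810 g.

32.8 kg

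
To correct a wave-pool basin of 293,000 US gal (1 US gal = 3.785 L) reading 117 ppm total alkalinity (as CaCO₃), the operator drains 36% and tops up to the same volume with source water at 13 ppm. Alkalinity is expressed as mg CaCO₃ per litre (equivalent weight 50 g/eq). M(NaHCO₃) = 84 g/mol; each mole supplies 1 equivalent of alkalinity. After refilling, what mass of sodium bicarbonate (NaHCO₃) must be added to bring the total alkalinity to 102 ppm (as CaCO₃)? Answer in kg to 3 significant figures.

41.8 kg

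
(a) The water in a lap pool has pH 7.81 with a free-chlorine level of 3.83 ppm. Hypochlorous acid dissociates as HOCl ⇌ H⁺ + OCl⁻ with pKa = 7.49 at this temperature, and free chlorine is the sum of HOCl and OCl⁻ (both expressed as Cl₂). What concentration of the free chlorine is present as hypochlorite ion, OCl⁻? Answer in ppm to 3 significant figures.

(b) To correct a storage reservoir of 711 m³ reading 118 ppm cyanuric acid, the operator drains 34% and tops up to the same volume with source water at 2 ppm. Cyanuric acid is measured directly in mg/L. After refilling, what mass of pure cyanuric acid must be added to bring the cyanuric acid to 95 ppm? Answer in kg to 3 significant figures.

(a) 2.59 ppm; (b) 11.7 kg

(a) [OCl⁻]/[HOCl] = 10^(pH − pKa) = 10^(7.81 − 7.49) = 10^0.32 = 2.089.
(a) Fraction as HOCl = 1 / (1 + 2.089) = 0.3237.
(a) OCl⁻ = (1 − 0.3237) × 3.83 ppm = 2.59 ppm.

(b) Volume: 711 m³ = 711,000 L.
(b) After draining 34% and refilling: 118 × 0.66 + 2 × 0.34 = 78.56 ppm.
(b) Deficit to target: 95 − 78.56 = 16.44 mg/L.
(b) Mass: 16.44 mg/L × 711,000 L = 11,690 g cyanuric acid.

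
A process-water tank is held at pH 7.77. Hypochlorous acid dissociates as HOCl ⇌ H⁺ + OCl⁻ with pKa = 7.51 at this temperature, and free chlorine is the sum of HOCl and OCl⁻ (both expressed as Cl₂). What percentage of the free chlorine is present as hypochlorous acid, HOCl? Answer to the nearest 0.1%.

35.5%

[OCl⁻]/[HOCl] = 10^(pH − pKa) = 10^(7.77 − 7.51) = 10^0.26 = 1.82.
Fraction as HOCl = 1 / (1 + 1.82) = 0.3546.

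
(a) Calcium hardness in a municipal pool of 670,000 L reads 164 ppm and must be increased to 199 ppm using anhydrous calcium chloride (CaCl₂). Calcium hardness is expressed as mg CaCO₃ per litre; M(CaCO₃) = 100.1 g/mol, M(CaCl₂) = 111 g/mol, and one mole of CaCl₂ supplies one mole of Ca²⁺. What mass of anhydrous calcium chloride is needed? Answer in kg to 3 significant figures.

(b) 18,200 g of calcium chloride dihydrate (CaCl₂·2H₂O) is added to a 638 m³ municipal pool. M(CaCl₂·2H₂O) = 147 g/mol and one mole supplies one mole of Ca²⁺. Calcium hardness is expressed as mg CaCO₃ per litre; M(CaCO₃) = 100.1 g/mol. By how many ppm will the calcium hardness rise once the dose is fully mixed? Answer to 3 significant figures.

(a) Hardness to add: (199 − 164) = 35 mg/L as CaCO₃ × 670,000 L = 23,450 g as CaCO₃.
(a) Moles of Ca²⁺ (1 mol Ca²⁺ ≡ 1 mol CaCO₃): 23,450 / 100.1 g/mol = 234.3 mol.
(a) Mass of CaCl₂: 234.3 × 111 = 26,000 g.

(b) Volume: 638 m³ = 638,000 L.
(b) Moles of Ca²⁺: 18,200 g ÷ 147 g/mol = 123.8 mol.
(b) As CaCO₃: 123.8 mol × 100.1 g/mol = 12,390 g.
(b) Rise: 12,390 g / 638,000 L × 1000 = 19.43 mg/L.

(a) 26.0 kg; (b) 19.4 ppm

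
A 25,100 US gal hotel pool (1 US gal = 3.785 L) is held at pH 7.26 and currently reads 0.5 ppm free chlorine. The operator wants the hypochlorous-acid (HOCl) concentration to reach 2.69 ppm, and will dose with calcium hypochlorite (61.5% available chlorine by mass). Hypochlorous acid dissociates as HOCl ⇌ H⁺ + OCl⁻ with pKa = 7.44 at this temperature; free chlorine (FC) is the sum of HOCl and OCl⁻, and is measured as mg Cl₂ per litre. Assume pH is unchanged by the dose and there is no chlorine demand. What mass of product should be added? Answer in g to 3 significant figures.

Volume: 25,100 US gal × 3.785 L/gal = 95,004 L.
[OCl⁻]/[HOCl] = 10^(pH − pKa) = 10^(7.26 − 7.44) = 0.6607; fraction as HOCl = 1/(1 + 0.6607) = 0.6022.
Free chlorine required for 2.69 ppm HOCl: 2.69 / 0.6022 = 4.467 ppm.
FC to add: 4.467 − 0.5 = 3.967 mg/L as Cl₂.
Cl₂ equivalent: 3.967 mg/L × 95,004 L = 376.9 g.
Product at 61.5% available Cl: 376.9 / 0.615 = 612.9 g.

613 g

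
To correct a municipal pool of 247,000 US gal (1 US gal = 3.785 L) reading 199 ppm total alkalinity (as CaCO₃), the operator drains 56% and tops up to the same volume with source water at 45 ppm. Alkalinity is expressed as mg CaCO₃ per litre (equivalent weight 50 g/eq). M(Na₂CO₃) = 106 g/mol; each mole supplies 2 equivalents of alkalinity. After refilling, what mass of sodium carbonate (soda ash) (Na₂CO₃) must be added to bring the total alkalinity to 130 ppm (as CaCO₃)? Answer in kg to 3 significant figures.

17.1 kg

Volume: 247,000 US gal × 3.785 L/gal = 934,895 L.
After draining 56% and refilling: 199 × 0.44 + 45 × 0.56 = 112.76 ppm.
Deficit to target: 130 − 112.76 = 17.24 mg/L.
As CaCO₃: 17.24 mg/L × 934,895 L = 16,120 g; ÷ 50 g/eq ÷ 2 = 161.2 mol Na₂CO₃.
Mass: 161.2 × 106 = 17,080 g.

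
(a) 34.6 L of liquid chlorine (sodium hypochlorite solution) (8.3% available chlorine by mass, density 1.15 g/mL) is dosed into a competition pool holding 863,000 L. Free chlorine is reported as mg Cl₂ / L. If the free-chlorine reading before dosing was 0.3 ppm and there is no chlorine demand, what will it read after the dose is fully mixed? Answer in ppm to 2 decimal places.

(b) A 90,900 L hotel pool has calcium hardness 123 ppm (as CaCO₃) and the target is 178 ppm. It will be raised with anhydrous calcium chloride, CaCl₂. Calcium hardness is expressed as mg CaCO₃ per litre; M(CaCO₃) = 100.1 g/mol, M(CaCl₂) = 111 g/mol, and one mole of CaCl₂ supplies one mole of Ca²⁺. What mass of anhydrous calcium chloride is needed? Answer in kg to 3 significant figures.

(a) 4.13 ppm; (b) 5.54 kg

(a) Mass of solution: 34.6 L × 1000 mL/L × 1.15 g/mL = 39,790 g.
(a) Available chlorine delivered: 39,790 g × 0.083 = 3303 g as Cl₂.
(a) Concentration rise: 3303 g / 863,000 L = 3.827 mg/L = 3.83 ppm.
(a) Final FC: 0.3 + 3.83 = 4.13 ppm.

(b) Hardness to add: (178 − 123) = 55 mg/L as CaCO₃ × 90,900 L = 5000 g as CaCO₃.
(b) Moles of Ca²⁺ (1 mol Ca²⁺ ≡ 1 mol CaCO₃): 5000 / 100.1 g/mol = 49.95 mol.
(b) Mass of CaCl₂: 49.95 × 111 = 5544 g.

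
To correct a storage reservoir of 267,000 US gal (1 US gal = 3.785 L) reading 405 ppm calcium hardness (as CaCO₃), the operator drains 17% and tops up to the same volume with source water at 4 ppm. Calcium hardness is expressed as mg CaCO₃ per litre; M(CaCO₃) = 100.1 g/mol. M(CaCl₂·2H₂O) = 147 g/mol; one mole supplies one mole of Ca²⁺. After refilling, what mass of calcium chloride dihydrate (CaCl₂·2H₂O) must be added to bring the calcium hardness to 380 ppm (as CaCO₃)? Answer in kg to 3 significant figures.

64.1 kg

Volume: 267,000 US gal × 3.785 L/gal = 1,010,595 L.
After draining 17% and refilling: 405 × 0.83 + 4 × 0.17 = 336.83 ppm.
Deficit to target: 380 − 336.83 = 43.17 mg/L.
As CaCO₃: 43.17 mg/L × 1,010,595 L = 43,630 g; ÷ 100.1 = 435.8 mol Ca²⁺.
Mass: 435.8 × 147 = 64,070 g.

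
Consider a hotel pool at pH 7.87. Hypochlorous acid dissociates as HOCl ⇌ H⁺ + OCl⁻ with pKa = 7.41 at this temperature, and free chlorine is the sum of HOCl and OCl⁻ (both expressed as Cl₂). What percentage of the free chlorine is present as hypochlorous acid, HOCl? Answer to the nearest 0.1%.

25.7%

[OCl⁻]/[HOCl] = 10^(pH − pKa) = 10^(7.87 − 7.41) = 10^0.46 = 2.884.
Fraction as HOCl = 1 / (1 + 2.884) = 0.2575.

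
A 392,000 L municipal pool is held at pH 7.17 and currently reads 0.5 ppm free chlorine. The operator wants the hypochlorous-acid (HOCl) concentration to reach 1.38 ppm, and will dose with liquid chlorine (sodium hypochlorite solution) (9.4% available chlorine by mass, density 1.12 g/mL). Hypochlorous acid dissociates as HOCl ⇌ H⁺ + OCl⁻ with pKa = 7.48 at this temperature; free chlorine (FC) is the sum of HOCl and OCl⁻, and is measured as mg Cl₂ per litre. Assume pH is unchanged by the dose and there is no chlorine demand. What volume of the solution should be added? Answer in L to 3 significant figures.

[OCl⁻]/[HOCl] = 10^(pH − pKa) = 10^(7.17 − 7.48) = 0.4898; fraction as HOCl = 1/(1 + 0.4898) = 0.6712.
Free chlorine required for 1.38 ppm HOCl: 1.38 / 0.6712 = 2.056 ppm.
FC to add: 2.056 − 0.5 = 1.556 mg/L as Cl₂.
Cl₂ equivalent: 1.556 mg/L × 392,000 L = 609.9 g.
Product at 9.4% available Cl: 609.9 / 0.094 = 6488 g.
Volume: 6488 g ÷ 1.12 g/mL = 5793 mL.

5.79 L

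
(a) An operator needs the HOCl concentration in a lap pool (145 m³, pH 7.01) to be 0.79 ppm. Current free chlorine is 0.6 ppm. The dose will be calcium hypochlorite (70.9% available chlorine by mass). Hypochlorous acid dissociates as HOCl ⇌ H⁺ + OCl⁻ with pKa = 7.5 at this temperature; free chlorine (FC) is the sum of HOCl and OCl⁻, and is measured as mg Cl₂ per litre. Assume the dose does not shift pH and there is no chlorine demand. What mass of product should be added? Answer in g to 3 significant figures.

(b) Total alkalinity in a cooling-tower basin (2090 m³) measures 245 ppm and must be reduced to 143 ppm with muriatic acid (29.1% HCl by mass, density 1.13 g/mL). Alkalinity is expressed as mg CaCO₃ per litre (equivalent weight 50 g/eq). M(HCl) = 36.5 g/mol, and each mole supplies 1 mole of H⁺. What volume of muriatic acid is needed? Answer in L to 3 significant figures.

(a) Volume: 145 m³ = 145,000 L.
(a) [OCl⁻]/[HOCl] = 10^(pH − pKa) = 10^(7.01 − 7.5) = 0.3236; fraction as HOCl = 1/(1 + 0.3236) = 0.7555.
(a) Free chlorine required for 0.79 ppm HOCl: 0.79 / 0.7555 = 1.046 ppm.
(a) FC to add: 1.046 − 0.6 = 0.4456 mg/L as Cl₂.
(a) Cl₂ equivalent: 0.4456 mg/L × 145,000 L = 64.62 g.
(a) Product at 70.9% available Cl: 64.62 / 0.709 = 91.14 g.

(b) Volume: 2090 m³ = 2,090,000 L.
(b) Alkalinity to neutralize: (245 − 143) = 102 mg/L as CaCO₃ × 2,090,000 L = 213,200 g as CaCO₃.
(b) Equivalents of H⁺ required: 213,200 ÷ 50 g/eq = 4264 eq = 4264 mol HCl.
(b) Mass of HCl: 4264 × 36.5 = 155,600 g.
(b) Mass of 29.1% solution: 155,600 / 0.291 = 534,800 g.
(b) Volume: 534,800 g ÷ 1.13 g/mL = 473,300 mL.

(a) 91.1 g; (b) 473 L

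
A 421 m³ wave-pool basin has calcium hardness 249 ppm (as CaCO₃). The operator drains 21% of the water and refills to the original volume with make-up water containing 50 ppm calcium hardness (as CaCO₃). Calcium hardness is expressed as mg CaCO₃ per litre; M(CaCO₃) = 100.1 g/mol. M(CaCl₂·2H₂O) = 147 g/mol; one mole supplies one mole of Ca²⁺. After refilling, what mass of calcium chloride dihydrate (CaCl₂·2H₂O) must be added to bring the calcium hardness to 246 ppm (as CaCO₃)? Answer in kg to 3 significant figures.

24.0 kg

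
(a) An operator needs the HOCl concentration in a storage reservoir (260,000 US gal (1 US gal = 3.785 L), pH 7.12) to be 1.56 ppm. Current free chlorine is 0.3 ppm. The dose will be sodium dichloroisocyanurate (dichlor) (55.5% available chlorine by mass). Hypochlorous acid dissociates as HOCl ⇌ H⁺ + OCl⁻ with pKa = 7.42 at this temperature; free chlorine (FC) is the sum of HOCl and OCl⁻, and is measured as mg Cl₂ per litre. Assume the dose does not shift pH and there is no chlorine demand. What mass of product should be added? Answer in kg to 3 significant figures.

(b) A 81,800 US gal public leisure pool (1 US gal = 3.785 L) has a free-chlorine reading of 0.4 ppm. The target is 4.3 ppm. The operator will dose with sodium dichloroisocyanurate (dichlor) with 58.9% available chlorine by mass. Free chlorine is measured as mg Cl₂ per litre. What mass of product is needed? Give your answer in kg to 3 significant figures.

(a) Volume: 260,000 US gal × 3.785 L/gal = 984,100 L.
(a) [OCl⁻]/[HOCl] = 10^(pH − pKa) = 10^(7.12 − 7.42) = 0.5012; fraction as HOCl = 1/(1 + 0.5012) = 0.6661.
(a) Free chlorine required for 1.56 ppm HOCl: 1.56 / 0.6661 = 2.342 ppm.
(a) FC to add: 2.342 − 0.3 = 2.042 mg/L as Cl₂.
(a) Cl₂ equivalent: 2.042 mg/L × 984,100 L = 2009 g.
(a) Product at 55.5% available Cl: 2009 / 0.555 = 3621 g.

(b) Volume: 81,800 US gal × 3.785 L/gal = 309,613 L.
(b) Chlorine deficit: 4.3 − 0.4 = 3.9 ppm = 3.9 mg/L as Cl₂.
(b) Cl₂ equivalent needed: 3.9 mg/L × 309,613 L = 1,207,000 mg = 1207 g.
(b) Product at 58.9% available chlorine: 1207 / 0.589 = 2050 g.

(a) 3.62 kg; (b) 2.05 kg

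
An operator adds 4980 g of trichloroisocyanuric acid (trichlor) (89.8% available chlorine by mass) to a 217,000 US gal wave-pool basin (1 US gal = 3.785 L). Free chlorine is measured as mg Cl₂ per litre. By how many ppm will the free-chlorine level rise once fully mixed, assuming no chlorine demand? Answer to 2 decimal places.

Volume: 217,000 US gal × 3.785 L/gal = 821,345 L.
Available chlorine delivered: 4980 g × 0.898 = 4472 g as Cl₂.
Concentration rise: 4472 g / 821,345 L = 5.445 mg/L = 5.44 ppm.

5.44 ppm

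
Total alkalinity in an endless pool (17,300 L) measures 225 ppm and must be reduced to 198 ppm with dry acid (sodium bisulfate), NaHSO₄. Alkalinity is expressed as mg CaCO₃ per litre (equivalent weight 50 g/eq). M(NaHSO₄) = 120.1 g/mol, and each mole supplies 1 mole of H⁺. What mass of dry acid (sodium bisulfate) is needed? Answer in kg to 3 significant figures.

Alkalinity to neutralize: (225 − 198) = 27 mg/L as CaCO₃ × 17,300 L = 467.1 g as CaCO₃.
Equivalents of H⁺ required: 467.1 ÷ 50 g/eq = 9.342 eq = 9.342 mol NaHSO₄.
Mass of NaHSO₄: 9.342 × 120.1 = 1122 g.

1.12 kg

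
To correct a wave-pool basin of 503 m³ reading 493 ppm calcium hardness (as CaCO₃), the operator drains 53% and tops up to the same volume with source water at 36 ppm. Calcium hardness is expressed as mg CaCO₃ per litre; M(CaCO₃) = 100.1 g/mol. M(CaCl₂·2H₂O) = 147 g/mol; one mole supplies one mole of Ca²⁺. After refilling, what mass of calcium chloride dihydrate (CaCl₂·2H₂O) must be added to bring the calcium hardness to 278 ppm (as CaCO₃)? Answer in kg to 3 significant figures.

20.1 kg

Volume: 503 m³ = 503,000 L.
After draining 53% and refilling: 493 × 0.47 + 36 × 0.53 = 250.79 ppm.
Deficit to target: 278 − 250.79 = 27.21 mg/L.
As CaCO₃: 27.21 mg/L × 503,000 L = 13,690 g; ÷ 100.1 = 136.7 mol Ca²⁺.
Mass: 136.7 × 147 = 20,100 g.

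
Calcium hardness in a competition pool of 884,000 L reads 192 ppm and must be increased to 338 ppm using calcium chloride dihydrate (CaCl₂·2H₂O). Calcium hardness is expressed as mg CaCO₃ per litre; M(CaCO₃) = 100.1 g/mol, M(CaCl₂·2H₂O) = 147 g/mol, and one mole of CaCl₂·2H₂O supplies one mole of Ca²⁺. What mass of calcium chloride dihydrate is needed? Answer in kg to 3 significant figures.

190 kg

Hardness to add: (338 − 192) = 146 mg/L as CaCO₃ × 884,000 L = 129,100 g as CaCO₃.
Moles of Ca²⁺ (1 mol Ca²⁺ ≡ 1 mol CaCO₃): 129,100 / 100.1 g/mol = 1289 mol.
Mass of CaCl₂·2H₂O: 1289 × 147 = 189,500 g.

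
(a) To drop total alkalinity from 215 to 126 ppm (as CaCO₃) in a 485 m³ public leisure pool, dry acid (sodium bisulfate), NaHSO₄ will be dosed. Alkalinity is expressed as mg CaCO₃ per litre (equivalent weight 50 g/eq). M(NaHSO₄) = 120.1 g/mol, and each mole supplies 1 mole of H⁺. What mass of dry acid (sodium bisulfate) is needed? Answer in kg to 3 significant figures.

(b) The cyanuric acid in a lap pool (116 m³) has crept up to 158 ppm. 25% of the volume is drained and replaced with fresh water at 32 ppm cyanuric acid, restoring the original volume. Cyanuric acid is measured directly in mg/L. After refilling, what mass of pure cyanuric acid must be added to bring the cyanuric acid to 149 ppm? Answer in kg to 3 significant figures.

(a) Volume: 485 m³ = 485,000 L.
(a) Alkalinity to neutralize: (215 − 126) = 89 mg/L as CaCO₃ × 485,000 L = 43,160 g as CaCO₃.
(a) Equivalents of H⁺ required: 43,160 ÷ 50 g/eq = 863.3 eq = 863.3 mol NaHSO₄.
(a) Mass of NaHSO₄: 863.3 × 120.1 = 103,700 g.

(b) Volume: 116 m³ = 116,000 L.
(b) After draining 25% and refilling: 158 × 0.75 + 32 × 0.25 = 126.5 ppm.
(b) Deficit to target: 149 − 126.5 = 22.5 mg/L.
(b) Mass: 22.5 mg/L × 116,000 L = 2610 g cyanuric acid.

(a) 104 kg; (b) 2.61 kg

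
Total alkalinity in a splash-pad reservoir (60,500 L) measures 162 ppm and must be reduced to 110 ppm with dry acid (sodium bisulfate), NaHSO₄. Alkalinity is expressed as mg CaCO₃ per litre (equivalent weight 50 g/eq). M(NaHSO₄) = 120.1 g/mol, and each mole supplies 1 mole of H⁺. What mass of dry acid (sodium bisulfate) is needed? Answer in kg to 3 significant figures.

Alkalinity to neutralize: (162 − 110) = 52 mg/L as CaCO₃ × 60,500 L = 3146 g as CaCO₃.
Equivalents of H⁺ required: 3146 ÷ 50 g/eq = 62.92 eq = 62.92 mol NaHSO₄.
Mass of NaHSO₄: 62.92 × 120.1 = 7557 g.

7.56 kg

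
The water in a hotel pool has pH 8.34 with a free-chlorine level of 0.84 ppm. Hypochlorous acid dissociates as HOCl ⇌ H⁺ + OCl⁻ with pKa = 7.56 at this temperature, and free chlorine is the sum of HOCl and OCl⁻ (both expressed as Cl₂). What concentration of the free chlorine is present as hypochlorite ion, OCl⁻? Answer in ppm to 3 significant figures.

0.720 ppm

[OCl⁻]/[HOCl] = 10^(pH − pKa) = 10^(8.34 − 7.56) = 10^0.78 = 6.026.
Fraction as HOCl = 1 / (1 + 6.026) = 0.1423.
OCl⁻ = (1 − 0.1423) × 0.84 ppm = 0.7204 ppm.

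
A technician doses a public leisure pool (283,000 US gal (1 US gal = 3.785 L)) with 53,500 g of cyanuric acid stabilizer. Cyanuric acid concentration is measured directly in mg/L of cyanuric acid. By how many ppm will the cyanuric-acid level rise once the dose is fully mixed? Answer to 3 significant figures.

49.9 ppm

Volume: 283,000 US gal × 3.785 L/gal = 1,071,155 L.
Rise: 53,500 g / 1,071,155 L × 1000 = 49.95 mg/L.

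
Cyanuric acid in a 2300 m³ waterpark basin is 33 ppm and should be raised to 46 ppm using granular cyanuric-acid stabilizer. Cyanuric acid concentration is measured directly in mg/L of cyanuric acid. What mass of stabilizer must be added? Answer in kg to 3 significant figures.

29.9 kg

Volume: 2300 m³ = 2,300,000 L.
CYA to add: (46 − 33) = 13 mg/L × 2,300,000 L = 29,900 g cyanuric acid.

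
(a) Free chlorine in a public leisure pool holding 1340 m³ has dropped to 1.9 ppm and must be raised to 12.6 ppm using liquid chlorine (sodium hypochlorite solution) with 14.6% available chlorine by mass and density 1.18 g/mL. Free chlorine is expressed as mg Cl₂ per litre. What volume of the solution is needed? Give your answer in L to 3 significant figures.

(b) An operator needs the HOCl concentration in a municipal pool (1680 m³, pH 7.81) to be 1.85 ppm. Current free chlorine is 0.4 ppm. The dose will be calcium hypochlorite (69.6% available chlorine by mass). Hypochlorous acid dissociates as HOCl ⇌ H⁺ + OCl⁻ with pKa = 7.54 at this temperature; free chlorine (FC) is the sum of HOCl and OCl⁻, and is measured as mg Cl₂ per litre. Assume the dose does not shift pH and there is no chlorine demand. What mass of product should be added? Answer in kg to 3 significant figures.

(a) Volume: 1340 m³ = 1,340,000 L.
(a) Chlorine deficit: 12.6 − 1.9 = 10.7 ppm = 10.7 mg/L as Cl₂.
(a) Cl₂ equivalent needed: 10.7 mg/L × 1,340,000 L = 14,340,000 mg = 14,340 g.
(a) Product at 14.6% available chlorine: 14,340 / 0.146 = 98,210 g.
(a) Volume at density 1.18 g/mL: 98,210 g ÷ 1.18 g/mL = 83,220 mL.

(b) Volume: 1680 m³ = 1,680,000 L.
(b) [OCl⁻]/[HOCl] = 10^(pH − pKa) = 10^(7.81 − 7.54) = 1.862; fraction as HOCl = 1/(1 + 1.862) = 0.3494.
(b) Free chlorine required for 1.85 ppm HOCl: 1.85 / 0.3494 = 5.295 ppm.
(b) FC to add: 5.295 − 0.4 = 4.895 mg/L as Cl₂.
(b) Cl₂ equivalent: 4.895 mg/L × 1,680,000 L = 8223 g.
(b) Product at 69.6% available Cl: 8223 / 0.696 = 11,820 g.

(a) 83.2 L; (b) 11.8 kg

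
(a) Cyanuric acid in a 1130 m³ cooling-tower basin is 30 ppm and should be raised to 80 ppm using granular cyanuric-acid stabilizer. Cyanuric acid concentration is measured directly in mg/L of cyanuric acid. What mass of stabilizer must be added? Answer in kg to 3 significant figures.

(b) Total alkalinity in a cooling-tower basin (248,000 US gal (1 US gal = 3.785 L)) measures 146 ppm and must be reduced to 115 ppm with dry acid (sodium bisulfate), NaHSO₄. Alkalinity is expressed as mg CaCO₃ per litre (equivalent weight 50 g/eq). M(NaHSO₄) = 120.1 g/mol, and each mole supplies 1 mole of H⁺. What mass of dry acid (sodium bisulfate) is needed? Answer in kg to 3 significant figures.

(a) Volume: 1130 m³ = 1,130,000 L.
(a) CYA to add: (80 − 30) = 50 mg/L × 1,130,000 L = 56,500 g cyanuric acid.

(b) Volume: 248,000 US gal × 3.785 L/gal = 938,680 L.
(b) Alkalinity to neutralize: (146 − 115) = 31 mg/L as CaCO₃ × 938,680 L = 29,100 g as CaCO₃.
(b) Equivalents of H⁺ required: 29,100 ÷ 50 g/eq = 582 eq = 582 mol NaHSO₄.
(b) Mass of NaHSO₄: 582 × 120.1 = 69,900 g.

(a) 56.5 kg; (b) 69.9 kg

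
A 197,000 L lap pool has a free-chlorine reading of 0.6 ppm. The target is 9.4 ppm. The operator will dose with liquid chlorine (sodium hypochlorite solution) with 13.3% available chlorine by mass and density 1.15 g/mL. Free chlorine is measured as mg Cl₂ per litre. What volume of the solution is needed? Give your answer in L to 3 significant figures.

Chlorine deficit: 9.4 − 0.6 = 8.8 ppm = 8.8 mg/L as Cl₂.
Cl₂ equivalent needed: 8.8 mg/L × 197,000 L = 1,734,000 mg = 1734 g.
Product at 13.3% available chlorine: 1734 / 0.133 = 13,030 g.
Volume at density 1.15 g/mL: 13,030 g ÷ 1.15 g/mL = 11,330 mL.

11.3 L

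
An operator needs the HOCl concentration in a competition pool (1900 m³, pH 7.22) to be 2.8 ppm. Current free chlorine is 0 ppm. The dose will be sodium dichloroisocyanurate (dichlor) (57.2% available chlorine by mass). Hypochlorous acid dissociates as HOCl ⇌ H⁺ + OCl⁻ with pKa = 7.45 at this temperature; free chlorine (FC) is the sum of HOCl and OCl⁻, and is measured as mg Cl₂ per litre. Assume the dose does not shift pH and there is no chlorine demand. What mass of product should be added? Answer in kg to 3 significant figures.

Volume: 1900 m³ = 1,900,000 L.
[OCl⁻]/[HOCl] = 10^(pH − pKa) = 10^(7.22 − 7.45) = 0.5888; fraction as HOCl = 1/(1 + 0.5888) = 0.6294.
Free chlorine required for 2.8 ppm HOCl: 2.8 / 0.6294 = 4.449 ppm.
FC to add: 4.449 − 0 = 4.449 mg/L as Cl₂.
Cl₂ equivalent: 4.449 mg/L × 1,900,000 L = 8453 g.
Product at 57.2% available Cl: 8453 / 0.572 = 14,780 g.

14.8 kg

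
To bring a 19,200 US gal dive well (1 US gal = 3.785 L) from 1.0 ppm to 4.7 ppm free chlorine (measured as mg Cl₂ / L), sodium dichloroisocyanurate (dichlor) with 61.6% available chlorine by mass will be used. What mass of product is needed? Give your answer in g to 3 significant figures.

Volume: 19,200 US gal × 3.785 L/gal = 72,672 L.
Chlorine deficit: 4.7 − 1.0 = 3.7 ppm = 3.7 mg/L as Cl₂.
Cl₂ equivalent needed: 3.7 mg/L × 72,672 L = 268,900 mg = 268.9 g.
Product at 61.6% available chlorine: 268.9 / 0.616 = 436.5 g.

437 g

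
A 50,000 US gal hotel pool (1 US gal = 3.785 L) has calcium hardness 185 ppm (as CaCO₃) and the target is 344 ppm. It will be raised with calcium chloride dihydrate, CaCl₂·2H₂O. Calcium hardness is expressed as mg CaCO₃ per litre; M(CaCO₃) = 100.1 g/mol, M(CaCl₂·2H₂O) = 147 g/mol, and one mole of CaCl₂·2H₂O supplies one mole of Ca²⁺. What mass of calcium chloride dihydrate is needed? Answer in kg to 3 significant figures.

Volume: 50,000 US gal × 3.785 L/gal = 189,250 L.
Hardness to add: (344 − 185) = 159 mg/L as CaCO₃ × 189,250 L = 30,090 g as CaCO₃.
Moles of Ca²⁺ (1 mol Ca²⁺ ≡ 1 mol CaCO₃): 30,090 / 100.1 g/mol = 300.6 mol.
Mass of CaCl₂·2H₂O: 300.6 × 147 = 44,190 g.

44.2 kg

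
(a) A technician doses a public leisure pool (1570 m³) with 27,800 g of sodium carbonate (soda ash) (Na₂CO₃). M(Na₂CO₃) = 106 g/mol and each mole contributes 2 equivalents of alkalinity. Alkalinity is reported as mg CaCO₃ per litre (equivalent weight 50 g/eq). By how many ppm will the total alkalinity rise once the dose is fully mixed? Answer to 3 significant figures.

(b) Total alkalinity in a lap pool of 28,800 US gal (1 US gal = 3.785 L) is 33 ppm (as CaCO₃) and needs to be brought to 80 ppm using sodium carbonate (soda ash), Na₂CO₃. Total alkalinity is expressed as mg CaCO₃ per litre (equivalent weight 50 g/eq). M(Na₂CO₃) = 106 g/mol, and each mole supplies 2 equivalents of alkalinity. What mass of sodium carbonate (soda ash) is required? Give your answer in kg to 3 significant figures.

(a) 16.7 ppm; (b) 5.43 kg

(a) Volume: 1570 m³ = 1,570,000 L.
(a) Moles of Na₂CO₃: 27,800 g ÷ 106 g/mol = 262.3 mol → 524.5 eq of alkalinity.
(a) As CaCO₃: 524.5 eq × 50 g/eq = 26,230 g.
(a) Rise: 26,230 g / 1,570,000 L × 1000 = 16.7 mg/L.

(b) Volume: 28,800 US gal × 3.785 L/gal = 109,008 L.
(b) Alkalinity to add: (80 − 33) = 47 mg/L as CaCO₃ × 109,008 L = 5123 g as CaCO₃.
(b) Equivalents: 5123 g ÷ 50 g/eq = 102.5 eq.
(b) Each mole of Na₂CO₃ supplies 2 eq, so 102.5 / 2 = 51.23 mol.
(b) Mass: 51.23 mol × 106 g/mol = 5431 g.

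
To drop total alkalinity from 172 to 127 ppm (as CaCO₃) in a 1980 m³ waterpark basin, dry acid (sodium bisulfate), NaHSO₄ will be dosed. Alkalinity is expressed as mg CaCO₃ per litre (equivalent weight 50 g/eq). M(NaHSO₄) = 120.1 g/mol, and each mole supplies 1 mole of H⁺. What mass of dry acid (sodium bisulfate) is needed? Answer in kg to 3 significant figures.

214 kg

Volume: 1980 m³ = 1,980,000 L.
Alkalinity to neutralize: (172 − 127) = 45 mg/L as CaCO₃ × 1,980,000 L = 89,100 g as CaCO₃.
Equivalents of H⁺ required: 89,100 ÷ 50 g/eq = 1782 eq = 1782 mol NaHSO₄.
Mass of NaHSO₄: 1782 × 120.1 = 214,000 g.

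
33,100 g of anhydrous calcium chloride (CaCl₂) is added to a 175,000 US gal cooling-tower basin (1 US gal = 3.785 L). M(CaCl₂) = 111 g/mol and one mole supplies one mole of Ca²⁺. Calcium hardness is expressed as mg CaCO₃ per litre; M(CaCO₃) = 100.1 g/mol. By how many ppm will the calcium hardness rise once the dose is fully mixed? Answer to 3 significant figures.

Volume: 175,000 US gal × 3.785 L/gal = 662,375 L.
Moles of Ca²⁺: 33,100 g ÷ 111 g/mol = 298.2 mol.
As CaCO₃: 298.2 mol × 100.1 g/mol = 29,850 g.
Rise: 29,850 g / 662,375 L × 1000 = 45.06 mg/L.

45.1 ppm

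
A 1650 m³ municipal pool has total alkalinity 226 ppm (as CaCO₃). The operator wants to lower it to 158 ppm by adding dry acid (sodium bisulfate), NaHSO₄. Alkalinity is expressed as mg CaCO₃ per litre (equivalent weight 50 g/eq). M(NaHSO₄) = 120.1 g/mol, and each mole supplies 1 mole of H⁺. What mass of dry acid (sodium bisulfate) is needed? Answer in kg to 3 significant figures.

270 kg

Volume: 1650 m³ = 1,650,000 L.
Alkalinity to neutralize: (226 − 158) = 68 mg/L as CaCO₃ × 1,650,000 L = 112,200 g as CaCO₃.
Equivalents of H⁺ required: 112,200 ÷ 50 g/eq = 2244 eq = 2244 mol NaHSO₄.
Mass of NaHSO₄: 2244 × 120.1 = 269,500 g.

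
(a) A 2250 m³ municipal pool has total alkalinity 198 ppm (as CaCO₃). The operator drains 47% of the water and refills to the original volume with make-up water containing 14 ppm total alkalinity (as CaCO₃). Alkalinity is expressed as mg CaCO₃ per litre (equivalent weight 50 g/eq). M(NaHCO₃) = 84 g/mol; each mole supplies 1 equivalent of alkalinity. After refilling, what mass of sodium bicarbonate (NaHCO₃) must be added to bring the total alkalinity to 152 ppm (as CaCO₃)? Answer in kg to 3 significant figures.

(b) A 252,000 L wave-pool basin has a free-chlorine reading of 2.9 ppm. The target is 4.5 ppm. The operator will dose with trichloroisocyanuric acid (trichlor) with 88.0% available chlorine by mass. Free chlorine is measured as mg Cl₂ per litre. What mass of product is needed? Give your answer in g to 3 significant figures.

(a) Volume: 2250 m³ = 2,250,000 L.
(a) After draining 47% and refilling: 198 × 0.53 + 14 × 0.47 = 111.52 ppm.
(a) Deficit to target: 152 − 111.52 = 40.48 mg/L.
(a) As CaCO₃: 40.48 mg/L × 2,250,000 L = 91,080 g; ÷ 50 g/eq ÷ 1 = 1822 mol NaHCO₃.
(a) Mass: 1822 × 84 = 153,000 g.

(b) Chlorine deficit: 4.5 − 2.9 = 1.6 ppm = 1.6 mg/L as Cl₂.
(b) Cl₂ equivalent needed: 1.6 mg/L × 252,000 L = 403,200 mg = 403.2 g.
(b) Product at 88.0% available chlorine: 403.2 / 0.88 = 458.2 g.

(a) 153 kg; (b) 458 g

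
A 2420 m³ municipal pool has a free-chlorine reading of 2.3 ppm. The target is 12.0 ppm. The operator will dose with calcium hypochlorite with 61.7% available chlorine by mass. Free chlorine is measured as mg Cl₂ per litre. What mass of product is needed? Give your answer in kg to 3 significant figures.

Volume: 2420 m³ = 2,420,000 L.
Chlorine deficit: 12.0 − 2.3 = 9.7 ppm = 9.7 mg/L as Cl₂.
Cl₂ equivalent needed: 9.7 mg/L × 2,420,000 L = 23,470,000 mg = 23,470 g.
Product at 61.7% available chlorine: 23,470 / 0.617 = 38,050 g.

38.0 kg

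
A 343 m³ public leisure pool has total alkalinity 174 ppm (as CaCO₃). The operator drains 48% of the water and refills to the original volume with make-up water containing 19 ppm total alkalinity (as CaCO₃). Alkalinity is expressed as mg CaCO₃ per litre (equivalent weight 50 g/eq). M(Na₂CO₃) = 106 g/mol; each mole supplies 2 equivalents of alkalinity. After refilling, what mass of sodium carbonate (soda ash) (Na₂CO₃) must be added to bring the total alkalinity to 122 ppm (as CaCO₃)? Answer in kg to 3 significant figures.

Volume: 343 m³ = 343,000 L.
After draining 48% and refilling: 174 × 0.52 + 19 × 0.48 = 99.6 ppm.
Deficit to target: 122 − 99.6 = 22.4 mg/L.
As CaCO₃: 22.4 mg/L × 343,000 L = 7683 g; ÷ 50 g/eq ÷ 2 = 76.83 mol Na₂CO₃.
Mass: 76.83 × 106 = 8144 g.

8.14 kg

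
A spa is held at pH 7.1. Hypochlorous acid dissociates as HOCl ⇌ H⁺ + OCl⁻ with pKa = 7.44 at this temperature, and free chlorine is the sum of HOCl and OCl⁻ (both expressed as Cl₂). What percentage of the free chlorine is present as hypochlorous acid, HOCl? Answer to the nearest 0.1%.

[OCl⁻]/[HOCl] = 10^(pH − pKa) = 10^(7.1 − 7.44) = 10^-0.34 = 0.4571.
Fraction as HOCl = 1 / (1 + 0.4571) = 0.6863.

68.6%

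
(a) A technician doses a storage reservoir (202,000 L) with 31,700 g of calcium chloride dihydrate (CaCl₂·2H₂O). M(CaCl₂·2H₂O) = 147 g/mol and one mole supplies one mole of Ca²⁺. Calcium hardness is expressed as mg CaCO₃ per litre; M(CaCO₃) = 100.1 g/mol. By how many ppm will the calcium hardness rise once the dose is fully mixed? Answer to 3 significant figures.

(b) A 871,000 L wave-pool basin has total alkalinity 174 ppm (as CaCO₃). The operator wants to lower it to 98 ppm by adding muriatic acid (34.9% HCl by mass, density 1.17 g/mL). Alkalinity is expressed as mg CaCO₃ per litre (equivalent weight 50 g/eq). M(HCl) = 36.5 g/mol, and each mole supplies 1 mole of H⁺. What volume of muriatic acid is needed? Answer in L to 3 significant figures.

(a) 107 ppm; (b) 118 L

(a) Moles of Ca²⁺: 31,700 g ÷ 147 g/mol = 215.6 mol.
(a) As CaCO₃: 215.6 mol × 100.1 g/mol = 21,590 g.
(a) Rise: 21,590 g / 202,000 L × 1000 = 106.9 mg/L.

(b) Alkalinity to neutralize: (174 − 98) = 76 mg/L as CaCO₃ × 871,000 L = 66,200 g as CaCO₃.
(b) Equivalents of H⁺ required: 66,200 ÷ 50 g/eq = 1324 eq = 1324 mol HCl.
(b) Mass of HCl: 1324 × 36.5 = 48,320 g.
(b) Mass of 34.9% solution: 48,320 / 0.349 = 138,500 g.
(b) Volume: 138,500 g ÷ 1.17 g/mL = 118,300 mL.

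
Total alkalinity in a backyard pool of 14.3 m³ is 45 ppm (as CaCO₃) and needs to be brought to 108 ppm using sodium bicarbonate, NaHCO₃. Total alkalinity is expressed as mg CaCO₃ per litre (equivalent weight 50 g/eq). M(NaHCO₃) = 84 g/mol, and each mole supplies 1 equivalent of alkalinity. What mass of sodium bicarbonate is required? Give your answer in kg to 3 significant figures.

Volume: 14.3 m³ = 14,300 L.
Alkalinity to add: (108 − 45) = 63 mg/L as CaCO₃ × 14,300 L = 900.9 g as CaCO₃.
Equivalents: 900.9 g ÷ 50 g/eq = 18.02 eq.
NaHCO₃ supplies 1 eq per mole → 18.02 mol.
Mass: 18.02 mol × 84 g/mol = 1514 g.

1.51 kg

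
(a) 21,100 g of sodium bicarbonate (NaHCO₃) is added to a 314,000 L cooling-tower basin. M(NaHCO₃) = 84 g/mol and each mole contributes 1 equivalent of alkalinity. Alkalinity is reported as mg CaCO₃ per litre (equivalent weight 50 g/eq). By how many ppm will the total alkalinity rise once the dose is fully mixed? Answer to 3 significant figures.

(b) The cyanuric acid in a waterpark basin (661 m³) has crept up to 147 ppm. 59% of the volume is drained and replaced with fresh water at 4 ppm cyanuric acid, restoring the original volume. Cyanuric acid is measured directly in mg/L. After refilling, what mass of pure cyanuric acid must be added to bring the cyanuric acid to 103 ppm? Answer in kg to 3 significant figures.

(a) 40.0 ppm; (b) 26.7 kg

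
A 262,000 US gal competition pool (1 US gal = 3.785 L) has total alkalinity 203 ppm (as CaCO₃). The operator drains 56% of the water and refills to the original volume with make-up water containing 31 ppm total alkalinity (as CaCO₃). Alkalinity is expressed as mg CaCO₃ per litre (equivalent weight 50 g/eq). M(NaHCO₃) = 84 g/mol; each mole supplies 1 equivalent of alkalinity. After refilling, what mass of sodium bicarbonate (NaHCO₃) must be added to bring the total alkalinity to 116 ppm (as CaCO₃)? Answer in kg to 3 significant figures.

Volume: 262,000 US gal × 3.785 L/gal = 991,670 L.
After draining 56% and refilling: 203 × 0.44 + 31 × 0.56 = 106.68 ppm.
Deficit to target: 116 − 106.68 = 9.32 mg/L.
As CaCO₃: 9.32 mg/L × 991,670 L = 9242 g; ÷ 50 g/eq ÷ 1 = 184.8 mol NaHCO₃.
Mass: 184.8 × 84 = 15,530 g.

15.5 kg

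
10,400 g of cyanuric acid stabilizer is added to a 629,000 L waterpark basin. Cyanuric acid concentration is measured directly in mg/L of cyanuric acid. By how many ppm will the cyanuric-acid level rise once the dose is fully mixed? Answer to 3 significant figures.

16.5 ppm

Rise: 10,400 g / 629,000 L × 1000 = 16.53 mg/L.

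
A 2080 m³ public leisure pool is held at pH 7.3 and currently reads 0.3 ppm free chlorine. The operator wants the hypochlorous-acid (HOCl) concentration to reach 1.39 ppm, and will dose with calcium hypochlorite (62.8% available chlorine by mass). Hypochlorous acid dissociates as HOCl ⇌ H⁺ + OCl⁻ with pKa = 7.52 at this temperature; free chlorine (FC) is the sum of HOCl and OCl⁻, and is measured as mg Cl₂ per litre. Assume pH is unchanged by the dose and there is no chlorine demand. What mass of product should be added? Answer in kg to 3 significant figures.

Volume: 2080 m³ = 2,080,000 L.
[OCl⁻]/[HOCl] = 10^(pH − pKa) = 10^(7.3 − 7.52) = 0.6026; fraction as HOCl = 1/(1 + 0.6026) = 0.624.
Free chlorine required for 1.39 ppm HOCl: 1.39 / 0.624 = 2.228 ppm.
FC to add: 2.228 − 0.3 = 1.928 mg/L as Cl₂.
Cl₂ equivalent: 1.928 mg/L × 2,080,000 L = 4009 g.
Product at 62.8% available Cl: 4009 / 0.628 = 6384 g.

6.38 kg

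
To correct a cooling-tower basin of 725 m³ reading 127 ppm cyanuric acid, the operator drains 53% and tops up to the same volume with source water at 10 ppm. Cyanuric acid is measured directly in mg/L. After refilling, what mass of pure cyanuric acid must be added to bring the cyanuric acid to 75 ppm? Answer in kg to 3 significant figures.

Volume: 725 m³ = 725,000 L.
After draining 53% and refilling: 127 × 0.47 + 10 × 0.53 = 64.99 ppm.
Deficit to target: 75 − 64.99 = 10.01 mg/L.
Mass: 10.01 mg/L × 725,000 L = 7257 g cyanuric acid.

7.26 kg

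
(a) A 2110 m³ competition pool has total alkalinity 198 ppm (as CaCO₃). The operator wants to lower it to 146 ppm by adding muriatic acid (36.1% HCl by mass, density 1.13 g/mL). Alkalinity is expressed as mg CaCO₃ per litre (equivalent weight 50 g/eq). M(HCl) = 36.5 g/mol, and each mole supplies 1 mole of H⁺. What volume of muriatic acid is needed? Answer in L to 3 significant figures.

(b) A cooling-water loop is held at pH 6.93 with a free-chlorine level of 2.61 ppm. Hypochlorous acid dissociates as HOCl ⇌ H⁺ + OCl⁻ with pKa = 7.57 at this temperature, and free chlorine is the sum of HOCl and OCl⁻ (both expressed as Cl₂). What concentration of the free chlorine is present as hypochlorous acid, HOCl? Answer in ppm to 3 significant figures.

(a) 196 L; (b) 2.12 ppm

(a) Volume: 2110 m³ = 2,110,000 L.
(a) Alkalinity to neutralize: (198 − 146) = 52 mg/L as CaCO₃ × 2,110,000 L = 109,700 g as CaCO₃.
(a) Equivalents of H⁺ required: 109,700 ÷ 50 g/eq = 2194 eq = 2194 mol HCl.
(a) Mass of HCl: 2194 × 36.5 = 80,100 g.
(a) Mass of 36.1% solution: 80,100 / 0.361 = 221,900 g.
(a) Volume: 221,900 g ÷ 1.13 g/mL = 196,300 mL.

(b) [OCl⁻]/[HOCl] = 10^(pH − pKa) = 10^(6.93 − 7.57) = 10^-0.64 = 0.2291.
(b) Fraction as HOCl = 1 / (1 + 0.2291) = 0.8136.
(b) HOCl = 0.8136 × 2.61 ppm = 2.124 ppm.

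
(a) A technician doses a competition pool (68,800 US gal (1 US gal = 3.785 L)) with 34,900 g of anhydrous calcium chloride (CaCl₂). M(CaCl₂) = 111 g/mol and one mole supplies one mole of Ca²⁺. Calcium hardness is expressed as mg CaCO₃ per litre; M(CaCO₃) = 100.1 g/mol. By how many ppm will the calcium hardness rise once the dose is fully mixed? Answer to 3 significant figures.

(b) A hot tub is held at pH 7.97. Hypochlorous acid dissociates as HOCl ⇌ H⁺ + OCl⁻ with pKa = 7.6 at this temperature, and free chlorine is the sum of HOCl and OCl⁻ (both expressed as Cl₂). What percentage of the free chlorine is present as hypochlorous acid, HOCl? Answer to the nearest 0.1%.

(a) 121 ppm; (b) 29.9%

(a) Volume: 68,800 US gal × 3.785 L/gal = 260,408 L.
(a) Moles of Ca²⁺: 34,900 g ÷ 111 g/mol = 314.4 mol.
(a) As CaCO₃: 314.4 mol × 100.1 g/mol = 31,470 g.
(a) Rise: 31,470 g / 260,408 L × 1000 = 120.9 mg/L.

(b) [OCl⁻]/[HOCl] = 10^(pH − pKa) = 10^(7.97 − 7.6) = 10^0.37 = 2.344.
(b) Fraction as HOCl = 1 / (1 + 2.344) = 0.299.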